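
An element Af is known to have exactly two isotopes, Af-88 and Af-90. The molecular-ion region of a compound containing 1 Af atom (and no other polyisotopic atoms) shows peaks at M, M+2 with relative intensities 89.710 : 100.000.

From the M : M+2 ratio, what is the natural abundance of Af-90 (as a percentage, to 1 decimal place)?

If p is the fraction of Af that is Af-88, then I(M+2)/I(M) = [C(1,1)·p^0·(1−p)] / p^1 = 1·(1−p)/p = 100.000/89.710 = 1.1147
(1−p)/p = 1.1147/1 = 1.1147  ⇒  p = 1/(1 + 1.1147) = 0.4729
Af-88: 47.3%, Af-90: 52.7%.

52.7%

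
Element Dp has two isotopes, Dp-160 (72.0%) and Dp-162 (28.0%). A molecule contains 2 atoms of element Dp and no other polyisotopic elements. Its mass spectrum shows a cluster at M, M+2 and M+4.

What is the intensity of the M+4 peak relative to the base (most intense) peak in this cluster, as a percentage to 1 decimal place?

Term probabilities: M 0.5184, M+2 0.4032, M+4 0.0784. Base peak = M.
P(M) = C(2,0) × 0.720^2 × 0.280^0 = 1 × 0.5184 × 1.0000 = 0.518400 (base)
P(M+4) = C(2,2) × 0.720^0 × 0.280^2 = 1 × 1.0000 × 0.0784 = 0.078400
Relative intensity = 0.078400 / 0.518400 × 100 = 15.1

15.1%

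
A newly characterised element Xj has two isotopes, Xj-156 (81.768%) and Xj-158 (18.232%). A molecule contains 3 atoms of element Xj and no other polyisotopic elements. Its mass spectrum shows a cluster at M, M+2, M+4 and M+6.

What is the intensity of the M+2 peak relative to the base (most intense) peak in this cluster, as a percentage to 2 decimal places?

(0.81768 + 0.18232)^3 gives M 0.5467, M+2 0.3657, M+4 0.0815, M+6 0.0061; the largest is M.
P(M) = C(3,0) × 0.81768^3 × 0.18232^0 = 1 × 0.54670132 × 1.0000 = 0.546701 (base)
P(M+2) = C(3,1) × 0.81768^2 × 0.18232^1 = 3 × 0.66860058 × 0.18232 = 0.365698
Relative intensity = 0.365698 / 0.546701 × 100 = 66.89

66.89%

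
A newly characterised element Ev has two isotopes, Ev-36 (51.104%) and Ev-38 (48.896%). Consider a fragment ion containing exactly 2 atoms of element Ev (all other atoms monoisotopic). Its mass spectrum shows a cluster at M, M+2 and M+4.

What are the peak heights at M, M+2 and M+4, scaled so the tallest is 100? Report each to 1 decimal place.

52.3 : 100.0 : 47.8

Each Ev atom is independently Ev-36 (p = 0.51104) or Ev-38 (q = 0.48896); the cluster is the binomial expansion (p + q)^2.
P(M) = 0.51104^2 = 0.261162
P(M+2) = 2 × 0.51104^1 × 0.48896^1 = 0.499756
P(M+4) = 0.48896^2 = 0.239082
The M+2 peak is largest (0.499756); scaling to 100 gives 52.3 : 100.0 : 47.8.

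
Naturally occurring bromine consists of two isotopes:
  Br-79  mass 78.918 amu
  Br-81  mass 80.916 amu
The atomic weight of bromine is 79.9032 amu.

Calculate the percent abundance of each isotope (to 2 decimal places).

Writing the weighted mean with unknown fraction x of Br-79:
78.918·x + 80.916·(1 − x) = 79.9032
(78.918 − 80.916)·x = 79.9032 − 80.916
x = -1.0128 / -1.998 = 0.50691 → 50.69% Br-79, 49.31% Br-81.

Br-79: 50.69%, Br-81: 49.31%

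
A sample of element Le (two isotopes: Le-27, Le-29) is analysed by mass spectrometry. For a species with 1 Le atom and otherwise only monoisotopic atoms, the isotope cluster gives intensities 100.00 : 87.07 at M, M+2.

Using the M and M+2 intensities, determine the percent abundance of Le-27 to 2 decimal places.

53.46%

Let p = fractional abundance of Le-27. I(M+2)/I(M) = [C(1,1)·p^0·(1−p)] / p^1 = 1·(1−p)/p = 87.07/100.00 = 0.8707
(1−p)/p = 0.8707/1 = 0.8707  ⇒  p = 1/(1 + 0.8707) = 0.5346
Le-27: 53.46%, Le-29: 46.54%.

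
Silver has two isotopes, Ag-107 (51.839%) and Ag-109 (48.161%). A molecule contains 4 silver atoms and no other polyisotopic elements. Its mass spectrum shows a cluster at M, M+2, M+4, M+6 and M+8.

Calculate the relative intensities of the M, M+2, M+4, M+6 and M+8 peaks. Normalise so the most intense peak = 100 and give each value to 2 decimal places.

19.31 : 71.76 : 100.00 : 61.94 : 14.39

Each Ag atom is independently Ag-107 (p = 0.51839) or Ag-109 (q = 0.48161); the cluster is the binomial expansion (p + q)^4.
P(M) = 0.51839^4 = 0.072215
P(M+2) = 4 × 0.51839^3 × 0.48161^1 = 0.268365
P(M+4) = 6 × 0.51839^2 × 0.48161^2 = 0.373986
P(M+6) = 4 × 0.51839^1 × 0.48161^3 = 0.231634
P(M+8) = 0.48161^4 = 0.053800
The M+4 peak is largest (0.373986); scaling to 100 gives 19.31 : 71.76 : 100.00 : 61.94 : 14.39.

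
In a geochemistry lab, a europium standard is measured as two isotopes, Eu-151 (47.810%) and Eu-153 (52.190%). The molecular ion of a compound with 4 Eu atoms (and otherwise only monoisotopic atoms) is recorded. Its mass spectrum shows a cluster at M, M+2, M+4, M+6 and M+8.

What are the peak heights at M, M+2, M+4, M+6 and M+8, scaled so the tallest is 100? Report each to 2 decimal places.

The 4 Eu atoms are independent, so intensities follow the terms of (0.47810 + 0.52190)^4.
P(M) = 0.47810^4 = 0.052249
P(M+2) = 4 × 0.47810^3 × 0.52190^1 = 0.228141
P(M+4) = 6 × 0.47810^2 × 0.52190^2 = 0.373563
P(M+6) = 4 × 0.47810^1 × 0.52190^3 = 0.271857
P(M+8) = 0.52190^4 = 0.074191
The M+4 peak is largest (0.373563); scaling to 100 gives 13.99 : 61.07 : 100.00 : 72.77 : 19.86.

13.99 : 61.07 : 100.00 : 72.77 : 19.86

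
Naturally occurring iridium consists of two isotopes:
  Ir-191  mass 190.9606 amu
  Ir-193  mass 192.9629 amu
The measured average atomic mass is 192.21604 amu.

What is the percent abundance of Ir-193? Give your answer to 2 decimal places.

Let x be the fractional abundance of Ir-191; then Ir-193 has abundance 1 − x.
190.9606·x + 192.9629·(1 − x) = 192.21604
(190.9606 − 192.9629)·x = 192.21604 − 192.9629
x = -0.74686 / -2.0023 = 0.37300 → 37.30% Ir-191, 62.70% Ir-193.

62.70%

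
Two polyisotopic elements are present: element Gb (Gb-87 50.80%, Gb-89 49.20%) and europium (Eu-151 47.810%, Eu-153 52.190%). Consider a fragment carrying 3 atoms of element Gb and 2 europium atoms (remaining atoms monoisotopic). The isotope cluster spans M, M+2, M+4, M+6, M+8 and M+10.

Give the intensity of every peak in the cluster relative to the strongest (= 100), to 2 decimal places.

Element Gb pattern (n=3): 0.13109651 : 0.38090246 : 0.36890554 : 0.11909549
Europium pattern (n=2): 0.22857961 : 0.49904078 : 0.27237961
Convolve the two distributions (both contribute in 2-u steps):
  M: 0.13109651×0.22857961 = 0.029966
  M+2: 0.13109651×0.49904078 + 0.38090246×0.22857961 = 0.152489
  M+4: 0.13109651×0.27237961 + 0.38090246×0.49904078 + 0.36890554×0.22857961 = 0.310118
  M+6: 0.38090246×0.27237961 + 0.36890554×0.49904078 + 0.11909549×0.22857961 = 0.315072
  M+8: 0.36890554×0.27237961 + 0.11909549×0.49904078 = 0.159916
  M+10: 0.11909549×0.27237961 = 0.032439
Scale to base peak (0.315072) = 100: 9.51 : 48.40 : 98.43 : 100.00 : 50.76 : 10.30

9.51 : 48.40 : 98.43 : 100.00 : 50.76 : 10.30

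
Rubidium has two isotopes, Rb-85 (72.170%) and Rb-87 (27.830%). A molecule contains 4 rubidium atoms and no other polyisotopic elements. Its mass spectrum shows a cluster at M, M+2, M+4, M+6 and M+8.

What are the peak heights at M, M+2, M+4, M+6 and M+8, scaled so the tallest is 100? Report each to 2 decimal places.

Expanding (0.72170 + 0.27830)^4:
P(M) = 0.72170^4 = 0.271286
P(M+2) = 4 × 0.72170^3 × 0.27830^1 = 0.418450
P(M+4) = 6 × 0.72170^2 × 0.27830^2 = 0.242042
P(M+6) = 4 × 0.72170^1 × 0.27830^3 = 0.062224
P(M+8) = 0.27830^4 = 0.005999
The M+2 peak is largest (0.418450); scaling to 100 gives 64.83 : 100.00 : 57.84 : 14.87 : 1.43.

64.83 : 100.00 : 57.84 : 14.87 : 1.43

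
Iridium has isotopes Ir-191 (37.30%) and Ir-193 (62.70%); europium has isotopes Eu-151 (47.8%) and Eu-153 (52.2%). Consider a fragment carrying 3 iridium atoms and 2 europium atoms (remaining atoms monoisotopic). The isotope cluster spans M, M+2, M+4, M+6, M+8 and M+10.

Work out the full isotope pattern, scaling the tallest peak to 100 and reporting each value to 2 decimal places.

Iridium pattern (n=3): 0.05189512 : 0.26170165 : 0.43991135 : 0.24649188
Europium pattern (n=2): 0.228484 : 0.499032 : 0.272484
Convolve the two distributions (both contribute in 2-u steps):
  M: 0.05189512×0.228484 = 0.011857
  M+2: 0.05189512×0.499032 + 0.26170165×0.228484 = 0.085692
  M+4: 0.05189512×0.272484 + 0.26170165×0.499032 + 0.43991135×0.228484 = 0.245251
  M+6: 0.26170165×0.272484 + 0.43991135×0.499032 + 0.24649188×0.228484 = 0.347159
  M+8: 0.43991135×0.272484 + 0.24649188×0.499032 = 0.242876
  M+10: 0.24649188×0.272484 = 0.067165
Scale to base peak (0.347159) = 100: 3.42 : 24.68 : 70.65 : 100.00 : 69.96 : 19.35

3.42 : 24.68 : 70.65 : 100.00 : 69.96 : 19.35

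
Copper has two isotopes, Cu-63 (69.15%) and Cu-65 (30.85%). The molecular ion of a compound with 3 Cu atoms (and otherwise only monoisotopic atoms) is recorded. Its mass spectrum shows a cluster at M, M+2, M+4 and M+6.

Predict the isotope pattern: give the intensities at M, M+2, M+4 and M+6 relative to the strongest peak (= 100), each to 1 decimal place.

74.7 : 100.0 : 44.6 : 6.6

The 3 Cu atoms are independent, so intensities follow the terms of (0.6915 + 0.3085)^3.
P(M) = 0.6915^3 = 0.330656
P(M+2) = 3 × 0.6915^2 × 0.3085^1 = 0.442548
P(M+4) = 3 × 0.6915^1 × 0.3085^2 = 0.197435
P(M+6) = 0.3085^3 = 0.029361
The M+2 peak is largest (0.442548); scaling to 100 gives 74.7 : 100.0 : 44.6 : 6.6.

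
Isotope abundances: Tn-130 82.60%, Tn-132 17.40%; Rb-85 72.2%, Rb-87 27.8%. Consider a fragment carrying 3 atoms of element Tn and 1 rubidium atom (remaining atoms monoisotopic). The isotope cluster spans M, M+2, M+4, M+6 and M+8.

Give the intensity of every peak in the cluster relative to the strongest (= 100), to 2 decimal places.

Element Tn pattern (n=3): 0.56355998 : 0.35614807 : 0.07502393 : 0.00526802
Rubidium pattern (n=1): 0.7220 : 0.2780
Convolve the two distributions (both contribute in 2-u steps):
  M: 0.56355998×0.7220 = 0.406890
  M+2: 0.56355998×0.2780 + 0.35614807×0.7220 = 0.413809
  M+4: 0.35614807×0.2780 + 0.07502393×0.7220 = 0.153176
  M+6: 0.07502393×0.2780 + 0.00526802×0.7220 = 0.024660
  M+8: 0.00526802×0.2780 = 0.001465
Scale to base peak (0.413809) = 100: 98.33 : 100.00 : 37.02 : 5.96 : 0.35

98.33 : 100.00 : 37.02 : 5.96 : 0.35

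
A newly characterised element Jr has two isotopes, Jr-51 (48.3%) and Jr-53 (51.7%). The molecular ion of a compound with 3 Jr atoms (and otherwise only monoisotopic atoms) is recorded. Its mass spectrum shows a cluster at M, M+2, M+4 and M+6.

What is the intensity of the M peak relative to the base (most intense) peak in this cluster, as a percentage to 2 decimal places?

29.09%

Binomial terms of (0.483 + 0.517)^3: M 0.1127, M+2 0.3618, M+4 0.3873, M+6 0.1382 → M+4 is the base peak.
P(M+4) = C(3,2) × 0.483^1 × 0.517^2 = 3 × 0.4830 × 0.267289 = 0.387302 (base)
P(M) = C(3,0) × 0.483^3 × 0.517^0 = 1 × 0.11267859 × 1.0000 = 0.112679
Relative intensity = 0.112679 / 0.387302 × 100 = 29.09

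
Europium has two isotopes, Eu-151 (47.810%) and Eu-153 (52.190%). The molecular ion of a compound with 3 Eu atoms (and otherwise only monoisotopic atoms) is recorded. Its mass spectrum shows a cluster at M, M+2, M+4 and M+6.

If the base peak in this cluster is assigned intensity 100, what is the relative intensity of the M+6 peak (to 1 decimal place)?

36.4

Binomial terms of (0.47810 + 0.52190)^3: M 0.1093, M+2 0.3579, M+4 0.3907, M+6 0.1422 → M+4 is the base peak.
P(M+4) = C(3,2) × 0.47810^1 × 0.52190^2 = 3 × 0.4781 × 0.27237961 = 0.390674 (base)
P(M+6) = C(3,3) × 0.47810^0 × 0.52190^3 = 1 × 1.0000 × 0.14215492 = 0.142155
Relative intensity = 0.142155 / 0.390674 × 100 = 36.4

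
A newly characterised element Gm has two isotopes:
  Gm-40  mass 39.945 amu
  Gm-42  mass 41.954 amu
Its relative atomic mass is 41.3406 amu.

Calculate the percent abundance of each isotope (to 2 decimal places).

Let x be the fractional abundance of Gm-40; then Gm-42 has abundance 1 − x.
39.945·x + 41.954·(1 − x) = 41.3406
(39.945 − 41.954)·x = 41.3406 − 41.954
x = -0.6134 / -2.009 = 0.30533 → 30.53% Gm-40, 69.47% Gm-42.

Gm-40: 30.53%, Gm-42: 69.47%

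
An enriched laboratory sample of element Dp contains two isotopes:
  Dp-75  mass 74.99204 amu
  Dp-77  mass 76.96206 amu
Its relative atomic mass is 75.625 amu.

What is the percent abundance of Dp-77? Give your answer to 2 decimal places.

With x = fraction of Dp-75 (so Dp-77 is 1 − x):
74.99204·x + 76.96206·(1 − x) = 75.625
(74.99204 − 76.96206)·x = 75.625 − 76.96206
x = -1.33706 / -1.97002 = 0.67870 → 67.87% Dp-75, 32.13% Dp-77.

32.13%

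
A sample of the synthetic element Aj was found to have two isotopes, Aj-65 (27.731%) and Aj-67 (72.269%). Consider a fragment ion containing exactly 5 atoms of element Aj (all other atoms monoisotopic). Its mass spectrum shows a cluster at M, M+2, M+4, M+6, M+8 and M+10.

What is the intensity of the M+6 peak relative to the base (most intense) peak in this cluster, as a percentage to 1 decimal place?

76.7%

Binomial terms of (0.27731 + 0.72269)^5: M 0.0016, M+2 0.0214, M+4 0.1114, M+6 0.2903, M+8 0.3782, M+10 0.1971 → M+8 is the base peak.
P(M+8) = C(5,4) × 0.27731^1 × 0.72269^4 = 5 × 0.27731 × 0.27277727 = 0.378219 (base)
P(M+6) = C(5,3) × 0.27731^2 × 0.72269^3 = 10 × 0.07690084 × 0.37744714 = 0.290260
Relative intensity = 0.290260 / 0.378219 × 100 = 76.7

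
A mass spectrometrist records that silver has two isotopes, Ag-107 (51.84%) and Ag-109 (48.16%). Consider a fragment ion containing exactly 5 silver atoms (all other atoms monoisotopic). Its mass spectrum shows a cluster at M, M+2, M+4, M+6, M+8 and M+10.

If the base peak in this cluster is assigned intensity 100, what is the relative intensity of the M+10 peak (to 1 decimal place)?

Term probabilities: M 0.0374, M+2 0.1739, M+4 0.3231, M+6 0.3002, M+8 0.1394, M+10 0.0259. Base peak = M+4.
P(M+4) = C(5,2) × 0.5184^3 × 0.4816^2 = 10 × 0.13931407 × 0.23193856 = 0.323123 (base)
P(M+10) = C(5,5) × 0.5184^0 × 0.4816^5 = 1 × 1.0000 × 0.02590791 = 0.025908
Relative intensity = 0.025908 / 0.323123 × 100 = 8.0

8.0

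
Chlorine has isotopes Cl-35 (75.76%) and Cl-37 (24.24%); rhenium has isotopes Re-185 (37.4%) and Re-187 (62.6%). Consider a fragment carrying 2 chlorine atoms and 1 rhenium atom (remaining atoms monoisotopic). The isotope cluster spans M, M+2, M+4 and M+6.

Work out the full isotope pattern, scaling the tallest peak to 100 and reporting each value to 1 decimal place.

Chlorine pattern (n=2): 0.57395776 : 0.36728448 : 0.05875776
Rhenium pattern (n=1): 0.3740 : 0.6260
Convolve the two distributions (both contribute in 2-u steps):
  M: 0.57395776×0.3740 = 0.214660
  M+2: 0.57395776×0.6260 + 0.36728448×0.3740 = 0.496662
  M+4: 0.36728448×0.6260 + 0.05875776×0.3740 = 0.251895
  M+6: 0.05875776×0.6260 = 0.036782
Scale to base peak (0.496662) = 100: 43.2 : 100.0 : 50.7 : 7.4

43.2 : 100.0 : 50.7 : 7.4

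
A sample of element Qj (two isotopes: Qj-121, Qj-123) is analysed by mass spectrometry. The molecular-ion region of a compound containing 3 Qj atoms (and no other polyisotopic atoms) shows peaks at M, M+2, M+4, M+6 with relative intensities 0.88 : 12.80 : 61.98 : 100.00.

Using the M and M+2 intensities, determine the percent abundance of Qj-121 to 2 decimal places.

17.10%

Write p for the Qj-121 fraction. I(M+2)/I(M) = [C(3,1)·p^2·(1−p)] / p^3 = 3·(1−p)/p = 12.80/0.88 = 14.5455
(1−p)/p = 14.5455/3 = 4.8485  ⇒  p = 1/(1 + 4.8485) = 0.1710
Qj-121: 17.10%, Qj-123: 82.90%.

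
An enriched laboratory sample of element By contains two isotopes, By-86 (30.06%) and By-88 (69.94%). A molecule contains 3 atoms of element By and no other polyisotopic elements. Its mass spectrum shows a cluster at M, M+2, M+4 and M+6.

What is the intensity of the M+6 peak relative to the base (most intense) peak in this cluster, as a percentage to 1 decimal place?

Binomial terms of (0.3006 + 0.6994)^3: M 0.0272, M+2 0.1896, M+4 0.4411, M+6 0.3421 → M+4 is the base peak.
P(M+4) = C(3,2) × 0.3006^1 × 0.6994^2 = 3 × 0.3006 × 0.48916036 = 0.441125 (base)
P(M+6) = C(3,3) × 0.3006^0 × 0.6994^3 = 1 × 1.0000 × 0.34211876 = 0.342119
Relative intensity = 0.342119 / 0.441125 × 100 = 77.6

77.6%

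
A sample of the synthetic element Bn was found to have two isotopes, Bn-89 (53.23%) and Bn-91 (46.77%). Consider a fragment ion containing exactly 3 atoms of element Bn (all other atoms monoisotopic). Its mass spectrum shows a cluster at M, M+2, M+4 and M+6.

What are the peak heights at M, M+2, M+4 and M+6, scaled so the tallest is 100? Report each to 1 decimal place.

37.9 : 100.0 : 87.9 : 25.7

Expanding (0.5323 + 0.4677)^3:
P(M) = 0.5323^3 = 0.150824
P(M+2) = 3 × 0.5323^2 × 0.4677^1 = 0.397559
P(M+4) = 3 × 0.5323^1 × 0.4677^2 = 0.349311
P(M+6) = 0.4677^3 = 0.102306
The M+2 peak is largest (0.397559); scaling to 100 gives 37.9 : 100.0 : 87.9 : 25.7.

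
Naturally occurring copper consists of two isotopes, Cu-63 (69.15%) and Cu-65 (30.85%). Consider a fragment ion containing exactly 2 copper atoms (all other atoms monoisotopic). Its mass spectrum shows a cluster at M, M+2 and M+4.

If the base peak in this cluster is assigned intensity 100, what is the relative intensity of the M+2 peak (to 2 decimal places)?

89.23

Binomial terms of (0.6915 + 0.3085)^2: M 0.4782, M+2 0.4267, M+4 0.0952 → M is the base peak.
P(M) = C(2,0) × 0.6915^2 × 0.3085^0 = 1 × 0.47817225 × 1.0000 = 0.478172 (base)
P(M+2) = C(2,1) × 0.6915^1 × 0.3085^1 = 2 × 0.6915 × 0.3085 = 0.426656
Relative intensity = 0.426656 / 0.478172 × 100 = 89.23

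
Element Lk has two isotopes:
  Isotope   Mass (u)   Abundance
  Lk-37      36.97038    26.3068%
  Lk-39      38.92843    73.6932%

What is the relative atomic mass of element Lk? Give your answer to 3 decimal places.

Average mass = Σ (abundance × isotope mass) = 0.263068 × 36.97038 + 0.736932 × 38.92843
= 9.725724 + 28.687606 = 38.413330 u

38.413 u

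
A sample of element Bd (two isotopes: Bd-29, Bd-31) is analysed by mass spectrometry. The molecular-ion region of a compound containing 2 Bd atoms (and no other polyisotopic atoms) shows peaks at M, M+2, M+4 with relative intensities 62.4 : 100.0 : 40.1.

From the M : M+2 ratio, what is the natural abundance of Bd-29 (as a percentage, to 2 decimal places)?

55.52%

Let p = fractional abundance of Bd-29. I(M+2)/I(M) = [C(2,1)·p^1·(1−p)] / p^2 = 2·(1−p)/p = 100.0/62.4 = 1.6026
(1−p)/p = 1.6026/2 = 0.8013  ⇒  p = 1/(1 + 0.8013) = 0.5552
Bd-29: 55.52%, Bd-31: 44.48%.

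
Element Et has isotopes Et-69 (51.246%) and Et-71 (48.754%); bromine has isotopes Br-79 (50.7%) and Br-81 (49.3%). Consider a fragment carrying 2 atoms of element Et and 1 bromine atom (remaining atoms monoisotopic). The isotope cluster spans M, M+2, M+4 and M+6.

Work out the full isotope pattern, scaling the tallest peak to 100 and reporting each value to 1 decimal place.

34.8 : 100.0 : 95.8 : 30.6

Element Et pattern (n=2): 0.26261525 : 0.4996895 : 0.23769525
Bromine pattern (n=1): 0.5070 : 0.4930
Convolve the two distributions (both contribute in 2-u steps):
  M: 0.26261525×0.5070 = 0.133146
  M+2: 0.26261525×0.4930 + 0.4996895×0.5070 = 0.382812
  M+4: 0.4996895×0.4930 + 0.23769525×0.5070 = 0.366858
  M+6: 0.23769525×0.4930 = 0.117184
Scale to base peak (0.382812) = 100: 34.8 : 100.0 : 95.8 : 30.6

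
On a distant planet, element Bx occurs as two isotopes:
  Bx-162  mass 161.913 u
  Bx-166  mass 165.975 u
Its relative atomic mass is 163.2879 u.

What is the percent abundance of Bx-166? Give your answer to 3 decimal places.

Writing the weighted mean with unknown fraction x of Bx-162:
161.913·x + 165.975·(1 − x) = 163.2879
(161.913 − 165.975)·x = 163.2879 − 165.975
x = -2.6871 / -4.062 = 0.66152 → 66.152% Bx-162, 33.848% Bx-166.

33.848%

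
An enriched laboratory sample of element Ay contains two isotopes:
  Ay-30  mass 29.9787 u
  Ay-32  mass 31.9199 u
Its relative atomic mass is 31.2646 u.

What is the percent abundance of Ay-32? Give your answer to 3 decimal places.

Let x be the fractional abundance of Ay-30; then Ay-32 has abundance 1 − x.
29.9787·x + 31.9199·(1 − x) = 31.2646
(29.9787 − 31.9199)·x = 31.2646 − 31.9199
x = -0.6553 / -1.9412 = 0.33757 → 33.757% Ay-30, 66.243% Ay-32.

66.243%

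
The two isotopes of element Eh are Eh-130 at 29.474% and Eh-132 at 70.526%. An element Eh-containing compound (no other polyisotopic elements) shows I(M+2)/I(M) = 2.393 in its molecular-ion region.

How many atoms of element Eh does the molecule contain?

With n Eh atoms, P(M+2)/P(M) = C(n,1)·p^(n−1)q / p^n = n·q/p = n · 0.70526/0.29474.
n = 2.393 × 0.29474/0.70526 = 1.00 ≈ 1

1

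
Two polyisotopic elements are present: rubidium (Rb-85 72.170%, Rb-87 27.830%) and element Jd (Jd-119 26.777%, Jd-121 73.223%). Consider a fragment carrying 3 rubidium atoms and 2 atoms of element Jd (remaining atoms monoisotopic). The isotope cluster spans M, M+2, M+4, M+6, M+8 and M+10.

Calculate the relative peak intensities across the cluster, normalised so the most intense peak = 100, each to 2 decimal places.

7.02 : 46.50 : 100.00 : 78.23 : 25.61 : 3.01

Rubidium pattern (n=3): 0.37589809 : 0.43485841 : 0.16768892 : 0.02155458
Element Jd pattern (n=2): 0.07170077 : 0.39213845 : 0.53616077
Convolve the two distributions (both contribute in 2-u steps):
  M: 0.37589809×0.07170077 = 0.026952
  M+2: 0.37589809×0.39213845 + 0.43485841×0.07170077 = 0.178584
  M+4: 0.37589809×0.53616077 + 0.43485841×0.39213845 + 0.16768892×0.07170077 = 0.384090
  M+6: 0.43485841×0.53616077 + 0.16768892×0.39213845 + 0.02155458×0.07170077 = 0.300457
  M+8: 0.16768892×0.53616077 + 0.02155458×0.39213845 = 0.098361
  M+10: 0.02155458×0.53616077 = 0.011557
Scale to base peak (0.384090) = 100: 7.02 : 46.50 : 100.00 : 78.23 : 25.61 : 3.01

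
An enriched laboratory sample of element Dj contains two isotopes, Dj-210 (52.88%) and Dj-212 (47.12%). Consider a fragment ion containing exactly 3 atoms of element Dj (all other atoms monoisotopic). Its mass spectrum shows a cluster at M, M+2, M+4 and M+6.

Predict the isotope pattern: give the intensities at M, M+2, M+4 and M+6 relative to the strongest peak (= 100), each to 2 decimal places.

37.41 : 100.00 : 89.11 : 26.47

The 3 Dj atoms are independent, so intensities follow the terms of (0.5288 + 0.4712)^3.
P(M) = 0.5288^3 = 0.147868
P(M+2) = 3 × 0.5288^2 × 0.4712^1 = 0.395284
P(M+4) = 3 × 0.5288^1 × 0.4712^2 = 0.352228
P(M+6) = 0.4712^3 = 0.104620
The M+2 peak is largest (0.395284); scaling to 100 gives 37.41 : 100.00 : 89.11 : 26.47.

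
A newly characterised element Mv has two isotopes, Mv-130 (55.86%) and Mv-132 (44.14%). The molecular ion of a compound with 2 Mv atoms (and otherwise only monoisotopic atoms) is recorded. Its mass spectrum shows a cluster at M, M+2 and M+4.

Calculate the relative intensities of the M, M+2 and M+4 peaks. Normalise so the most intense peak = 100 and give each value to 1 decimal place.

63.3 : 100.0 : 39.5

Expanding (0.5586 + 0.4414)^2:
P(M) = 0.5586^2 = 0.312034
P(M+2) = 2 × 0.5586^1 × 0.4414^1 = 0.493132
P(M+4) = 0.4414^2 = 0.194834
The M+2 peak is largest (0.493132); scaling to 100 gives 63.3 : 100.0 : 39.5.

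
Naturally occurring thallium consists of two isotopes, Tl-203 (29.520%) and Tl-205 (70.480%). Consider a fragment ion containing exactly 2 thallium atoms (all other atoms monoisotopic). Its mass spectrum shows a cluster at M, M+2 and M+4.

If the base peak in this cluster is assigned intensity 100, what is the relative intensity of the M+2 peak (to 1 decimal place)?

83.8

Term probabilities: M 0.0871, M+2 0.4161, M+4 0.4967. Base peak = M+4.
P(M+4) = C(2,2) × 0.29520^0 × 0.70480^2 = 1 × 1.0000 × 0.49674304 = 0.496743 (base)
P(M+2) = C(2,1) × 0.29520^1 × 0.70480^1 = 2 × 0.2952 × 0.7048 = 0.416114
Relative intensity = 0.416114 / 0.496743 × 100 = 83.8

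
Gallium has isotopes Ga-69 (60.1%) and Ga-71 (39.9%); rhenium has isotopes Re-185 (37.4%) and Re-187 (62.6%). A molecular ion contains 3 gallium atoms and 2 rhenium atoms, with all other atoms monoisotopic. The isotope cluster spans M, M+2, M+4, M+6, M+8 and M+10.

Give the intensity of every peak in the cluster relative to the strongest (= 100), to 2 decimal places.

Gallium pattern (n=3): 0.2170818 : 0.4323576 : 0.2870394 : 0.0635212
Rhenium pattern (n=2): 0.139876 : 0.468248 : 0.391876
Convolve the two distributions (both contribute in 2-u steps):
  M: 0.2170818×0.139876 = 0.030365
  M+2: 0.2170818×0.468248 + 0.4323576×0.139876 = 0.162125
  M+4: 0.2170818×0.391876 + 0.4323576×0.468248 + 0.2870394×0.139876 = 0.327670
  M+6: 0.4323576×0.391876 + 0.2870394×0.468248 + 0.0635212×0.139876 = 0.312721
  M+8: 0.2870394×0.391876 + 0.0635212×0.468248 = 0.142228
  M+10: 0.0635212×0.391876 = 0.024892
Scale to base peak (0.327670) = 100: 9.27 : 49.48 : 100.00 : 95.44 : 43.41 : 7.60

9.27 : 49.48 : 100.00 : 95.44 : 43.41 : 7.60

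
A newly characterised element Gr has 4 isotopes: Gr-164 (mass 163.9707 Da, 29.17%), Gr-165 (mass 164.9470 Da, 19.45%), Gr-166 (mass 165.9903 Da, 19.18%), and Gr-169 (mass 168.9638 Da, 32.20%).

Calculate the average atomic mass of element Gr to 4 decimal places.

166.1557 Da

Ar = Σ fᵢ·mᵢ = 0.2917 × 163.9707 + 0.1945 × 164.9470 + 0.1918 × 165.9903 + 0.3220 × 168.9638
= 47.83025 + 32.08219 + 31.83694 + 54.40634 = 166.15572 Da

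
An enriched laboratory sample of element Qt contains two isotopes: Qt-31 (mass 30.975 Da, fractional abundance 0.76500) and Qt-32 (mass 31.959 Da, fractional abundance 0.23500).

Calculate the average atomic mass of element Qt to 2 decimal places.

Weight each isotope mass by its fractional abundance: 0.76500 × 30.975 + 0.23500 × 31.959
= 23.6959 + 7.5104 = 31.2063 Da

31.21 Da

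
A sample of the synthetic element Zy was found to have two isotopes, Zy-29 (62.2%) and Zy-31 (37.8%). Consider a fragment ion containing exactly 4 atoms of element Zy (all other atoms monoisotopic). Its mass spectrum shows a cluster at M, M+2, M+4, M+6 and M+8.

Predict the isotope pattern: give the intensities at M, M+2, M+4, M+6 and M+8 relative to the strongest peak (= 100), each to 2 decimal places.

41.14 : 100.00 : 91.16 : 36.93 : 5.61

The 4 Zy atoms are independent, so intensities follow the terms of (0.622 + 0.378)^4.
P(M) = 0.622^4 = 0.149679
P(M+2) = 4 × 0.622^3 × 0.378^1 = 0.363850
P(M+4) = 6 × 0.622^2 × 0.378^2 = 0.331677
P(M+6) = 4 × 0.622^1 × 0.378^3 = 0.134377
P(M+8) = 0.378^4 = 0.020416
The M+2 peak is largest (0.363850); scaling to 100 gives 41.14 : 100.00 : 91.16 : 36.93 : 5.61.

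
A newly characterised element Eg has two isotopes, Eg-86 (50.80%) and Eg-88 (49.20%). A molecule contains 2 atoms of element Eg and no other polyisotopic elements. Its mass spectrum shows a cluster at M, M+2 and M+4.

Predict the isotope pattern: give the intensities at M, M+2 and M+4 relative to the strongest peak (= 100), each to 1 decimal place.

51.6 : 100.0 : 48.4

Expanding (0.5080 + 0.4920)^2:
P(M) = 0.5080^2 = 0.258064
P(M+2) = 2 × 0.5080^1 × 0.4920^1 = 0.499872
P(M+4) = 0.4920^2 = 0.242064
The M+2 peak is largest (0.499872); scaling to 100 gives 51.6 : 100.0 : 48.4.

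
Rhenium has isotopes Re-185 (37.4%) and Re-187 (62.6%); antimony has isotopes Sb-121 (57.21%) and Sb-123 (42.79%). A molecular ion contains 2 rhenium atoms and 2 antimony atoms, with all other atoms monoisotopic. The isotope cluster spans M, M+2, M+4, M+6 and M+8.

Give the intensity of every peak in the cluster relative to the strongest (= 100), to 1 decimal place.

Rhenium pattern (n=2): 0.139876 : 0.468248 : 0.391876
Antimony pattern (n=2): 0.32729841 : 0.48960318 : 0.18309841
Convolve the two distributions (both contribute in 2-u steps):
  M: 0.139876×0.32729841 = 0.045781
  M+2: 0.139876×0.48960318 + 0.468248×0.32729841 = 0.221741
  M+4: 0.139876×0.18309841 + 0.468248×0.48960318 + 0.391876×0.32729841 = 0.383127
  M+6: 0.468248×0.18309841 + 0.391876×0.48960318 = 0.277599
  M+8: 0.391876×0.18309841 = 0.071752
Scale to base peak (0.383127) = 100: 11.9 : 57.9 : 100.0 : 72.5 : 18.7

11.9 : 57.9 : 100.0 : 72.5 : 18.7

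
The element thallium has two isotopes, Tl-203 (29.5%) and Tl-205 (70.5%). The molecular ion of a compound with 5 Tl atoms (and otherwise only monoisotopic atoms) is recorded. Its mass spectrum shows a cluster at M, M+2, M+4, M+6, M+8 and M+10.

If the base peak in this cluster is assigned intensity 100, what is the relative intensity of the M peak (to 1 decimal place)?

0.6

(0.295 + 0.705)^5 gives M 0.0022, M+2 0.0267, M+4 0.1276, M+6 0.3049, M+8 0.3644, M+10 0.1742; the largest is M+8.
P(M+8) = C(5,4) × 0.295^1 × 0.705^4 = 5 × 0.2950 × 0.24703385 = 0.364375 (base)
P(M) = C(5,0) × 0.295^5 × 0.705^0 = 1 × 0.00223414 × 1.0000 = 0.002234
Relative intensity = 0.002234 / 0.364375 × 100 = 0.6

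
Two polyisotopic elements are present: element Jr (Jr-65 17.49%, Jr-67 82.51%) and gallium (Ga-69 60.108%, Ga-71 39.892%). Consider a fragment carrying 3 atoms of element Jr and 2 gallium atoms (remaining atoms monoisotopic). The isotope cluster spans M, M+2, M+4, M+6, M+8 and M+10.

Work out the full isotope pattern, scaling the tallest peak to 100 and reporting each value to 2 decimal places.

0.50 : 7.75 : 43.03 : 100.00 : 84.45 : 23.14

Element Jr pattern (n=3): 0.00535019 : 0.07571945 : 0.35721052 : 0.56171984
Gallium pattern (n=2): 0.36129717 : 0.47956567 : 0.15913717
Convolve the two distributions (both contribute in 2-u steps):
  M: 0.00535019×0.36129717 = 0.001933
  M+2: 0.00535019×0.47956567 + 0.07571945×0.36129717 = 0.029923
  M+4: 0.00535019×0.15913717 + 0.07571945×0.47956567 + 0.35721052×0.36129717 = 0.166223
  M+6: 0.07571945×0.15913717 + 0.35721052×0.47956567 + 0.56171984×0.36129717 = 0.386303
  M+8: 0.35721052×0.15913717 + 0.56171984×0.47956567 = 0.326227
  M+10: 0.56171984×0.15913717 = 0.089391
Scale to base peak (0.386303) = 100: 0.50 : 7.75 : 43.03 : 100.00 : 84.45 : 23.14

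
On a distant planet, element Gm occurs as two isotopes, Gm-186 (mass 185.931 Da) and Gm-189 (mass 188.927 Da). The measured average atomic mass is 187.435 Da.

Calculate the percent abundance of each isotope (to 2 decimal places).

Gm-186: 49.80%, Gm-189: 50.20%

Let x be the fractional abundance of Gm-186; then Gm-189 has abundance 1 − x.
185.931·x + 188.927·(1 − x) = 187.435
(185.931 − 188.927)·x = 187.435 − 188.927
x = -1.492 / -2.996 = 0.49800 → 49.80% Gm-186, 50.20% Gm-189.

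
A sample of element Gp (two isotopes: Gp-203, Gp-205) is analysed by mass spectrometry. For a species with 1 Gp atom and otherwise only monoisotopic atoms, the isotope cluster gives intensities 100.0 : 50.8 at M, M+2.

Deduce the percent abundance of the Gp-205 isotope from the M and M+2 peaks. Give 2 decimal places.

33.69%

If p is the fraction of Gp that is Gp-203, then I(M+2)/I(M) = [C(1,1)·p^0·(1−p)] / p^1 = 1·(1−p)/p = 50.8/100.0 = 0.5080
(1−p)/p = 0.5080/1 = 0.5080  ⇒  p = 1/(1 + 0.5080) = 0.6631
Gp-203: 66.31%, Gp-205: 33.69%.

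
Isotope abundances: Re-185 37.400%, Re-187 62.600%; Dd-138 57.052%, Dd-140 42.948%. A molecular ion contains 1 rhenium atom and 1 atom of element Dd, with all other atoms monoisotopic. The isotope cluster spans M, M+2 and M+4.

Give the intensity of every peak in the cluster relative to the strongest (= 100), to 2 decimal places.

Rhenium pattern (n=1): 0.3740 : 0.6260
Element Dd pattern (n=1): 0.57052 : 0.42948
Convolve the two distributions (both contribute in 2-u steps):
  M: 0.3740×0.57052 = 0.213374
  M+2: 0.3740×0.42948 + 0.6260×0.57052 = 0.517771
  M+4: 0.6260×0.42948 = 0.268854
Scale to base peak (0.517771) = 100: 41.21 : 100.00 : 51.93

41.21 : 100.00 : 51.93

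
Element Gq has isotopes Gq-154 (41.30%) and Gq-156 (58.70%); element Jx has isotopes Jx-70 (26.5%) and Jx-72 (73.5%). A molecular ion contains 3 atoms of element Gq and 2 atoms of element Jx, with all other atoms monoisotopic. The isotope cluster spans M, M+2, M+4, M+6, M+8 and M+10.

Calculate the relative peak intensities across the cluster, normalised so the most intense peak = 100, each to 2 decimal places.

1.44 : 14.16 : 53.98 : 100.00 : 90.27 : 31.88

Element Gq pattern (n=3): 0.070445 : 0.30037201 : 0.42692099 : 0.202262
Element Jx pattern (n=2): 0.070225 : 0.38955 : 0.540225
Convolve the two distributions (both contribute in 2-u steps):
  M: 0.070445×0.070225 = 0.004947
  M+2: 0.070445×0.38955 + 0.30037201×0.070225 = 0.048535
  M+4: 0.070445×0.540225 + 0.30037201×0.38955 + 0.42692099×0.070225 = 0.185047
  M+6: 0.30037201×0.540225 + 0.42692099×0.38955 + 0.202262×0.070225 = 0.342779
  M+8: 0.42692099×0.540225 + 0.202262×0.38955 = 0.309425
  M+10: 0.202262×0.540225 = 0.109267
Scale to base peak (0.342779) = 100: 1.44 : 14.16 : 53.98 : 100.00 : 90.27 : 31.88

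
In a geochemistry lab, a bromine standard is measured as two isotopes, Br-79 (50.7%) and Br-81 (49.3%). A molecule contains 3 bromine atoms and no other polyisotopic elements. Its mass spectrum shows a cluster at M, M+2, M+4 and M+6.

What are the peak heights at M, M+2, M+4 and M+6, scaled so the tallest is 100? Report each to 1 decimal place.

The 3 Br atoms are independent, so intensities follow the terms of (0.507 + 0.493)^3.
P(M) = 0.507^3 = 0.130324
P(M+2) = 3 × 0.507^2 × 0.493^1 = 0.380175
P(M+4) = 3 × 0.507^1 × 0.493^2 = 0.369678
P(M+6) = 0.493^3 = 0.119823
The M+2 peak is largest (0.380175); scaling to 100 gives 34.3 : 100.0 : 97.2 : 31.5.

34.3 : 100.0 : 97.2 : 31.5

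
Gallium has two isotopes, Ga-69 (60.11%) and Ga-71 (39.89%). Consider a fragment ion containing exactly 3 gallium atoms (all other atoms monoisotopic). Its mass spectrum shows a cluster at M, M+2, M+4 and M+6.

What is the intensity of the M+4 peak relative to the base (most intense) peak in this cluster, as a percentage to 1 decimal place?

Term probabilities: M 0.2172, M+2 0.4324, M+4 0.2869, M+6 0.0635. Base peak = M+2.
P(M+2) = C(3,1) × 0.6011^2 × 0.3989^1 = 3 × 0.36132121 × 0.3989 = 0.432393 (base)
P(M+4) = C(3,2) × 0.6011^1 × 0.3989^2 = 3 × 0.6011 × 0.15912121 = 0.286943
Relative intensity = 0.286943 / 0.432393 × 100 = 66.4

66.4%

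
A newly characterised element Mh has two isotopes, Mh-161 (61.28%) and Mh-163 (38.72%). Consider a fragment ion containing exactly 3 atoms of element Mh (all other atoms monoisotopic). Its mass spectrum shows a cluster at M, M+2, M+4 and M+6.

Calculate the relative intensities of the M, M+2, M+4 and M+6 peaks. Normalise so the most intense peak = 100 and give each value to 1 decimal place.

52.8 : 100.0 : 63.2 : 13.3

Expanding (0.6128 + 0.3872)^3:
P(M) = 0.6128^3 = 0.230121
P(M+2) = 3 × 0.6128^2 × 0.3872^1 = 0.436208
P(M+4) = 3 × 0.6128^1 × 0.3872^2 = 0.275620
P(M+6) = 0.3872^3 = 0.058051
The M+2 peak is largest (0.436208); scaling to 100 gives 52.8 : 100.0 : 63.2 : 13.3.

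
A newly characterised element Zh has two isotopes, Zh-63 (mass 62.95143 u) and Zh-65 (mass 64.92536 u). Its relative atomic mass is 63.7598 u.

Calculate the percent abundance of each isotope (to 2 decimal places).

Zh-63: 59.05%, Zh-65: 40.95%

Let x be the fractional abundance of Zh-63; then Zh-65 has abundance 1 − x.
62.95143·x + 64.92536·(1 − x) = 63.7598
(62.95143 − 64.92536)·x = 63.7598 − 64.92536
x = -1.16556 / -1.97393 = 0.59048 → 59.05% Zh-63, 40.95% Zh-65.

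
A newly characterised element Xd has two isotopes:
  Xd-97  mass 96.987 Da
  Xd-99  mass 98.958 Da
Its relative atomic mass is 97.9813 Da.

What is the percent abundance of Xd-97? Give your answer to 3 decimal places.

49.554%

Let x be the fractional abundance of Xd-97; then Xd-99 has abundance 1 − x.
96.987·x + 98.958·(1 − x) = 97.9813
(96.987 − 98.958)·x = 97.9813 − 98.958
x = -0.9767 / -1.971 = 0.49554 → 49.554% Xd-97, 50.446% Xd-99.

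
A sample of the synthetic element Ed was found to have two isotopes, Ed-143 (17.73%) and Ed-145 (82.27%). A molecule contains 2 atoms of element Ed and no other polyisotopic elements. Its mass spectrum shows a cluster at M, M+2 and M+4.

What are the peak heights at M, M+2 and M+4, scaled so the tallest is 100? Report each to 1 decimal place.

Each Ed atom is independently Ed-143 (p = 0.1773) or Ed-145 (q = 0.8227); the cluster is the binomial expansion (p + q)^2.
P(M) = 0.1773^2 = 0.031435
P(M+2) = 2 × 0.1773^1 × 0.8227^1 = 0.291729
P(M+4) = 0.8227^2 = 0.676835
The M+4 peak is largest (0.676835); scaling to 100 gives 4.6 : 43.1 : 100.0.

4.6 : 43.1 : 100.0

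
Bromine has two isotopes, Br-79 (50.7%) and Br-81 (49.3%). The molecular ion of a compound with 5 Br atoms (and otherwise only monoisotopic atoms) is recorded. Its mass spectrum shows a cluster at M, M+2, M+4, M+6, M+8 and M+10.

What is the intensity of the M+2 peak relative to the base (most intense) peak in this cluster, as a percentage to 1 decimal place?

51.4%

(0.507 + 0.493)^5 gives M 0.0335, M+2 0.1629, M+4 0.3168, M+6 0.3080, M+8 0.1497, M+10 0.0291; the largest is M+4.
P(M+4) = C(5,2) × 0.507^3 × 0.493^2 = 10 × 0.13032384 × 0.243049 = 0.316751 (base)
P(M+2) = C(5,1) × 0.507^4 × 0.493^1 = 5 × 0.06607419 × 0.4930 = 0.162873
Relative intensity = 0.162873 / 0.316751 × 100 = 51.4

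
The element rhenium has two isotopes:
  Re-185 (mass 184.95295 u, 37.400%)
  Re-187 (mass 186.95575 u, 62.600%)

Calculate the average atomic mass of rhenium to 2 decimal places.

Ar = Σ fᵢ·mᵢ = 0.37400 × 184.95295 + 0.62600 × 186.95575
= 69.172403 + 117.034300 = 186.206703 u

186.21 u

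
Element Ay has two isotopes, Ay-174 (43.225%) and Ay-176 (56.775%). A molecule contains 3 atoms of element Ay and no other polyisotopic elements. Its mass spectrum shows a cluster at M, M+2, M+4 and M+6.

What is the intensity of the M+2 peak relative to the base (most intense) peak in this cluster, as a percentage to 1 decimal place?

76.1%

Binomial terms of (0.43225 + 0.56775)^3: M 0.0808, M+2 0.3182, M+4 0.4180, M+6 0.1830 → M+4 is the base peak.
P(M+4) = C(3,2) × 0.43225^1 × 0.56775^2 = 3 × 0.43225 × 0.32234006 = 0.417994 (base)
P(M+2) = C(3,1) × 0.43225^2 × 0.56775^1 = 3 × 0.18684006 × 0.56775 = 0.318235
Relative intensity = 0.318235 / 0.417994 × 100 = 76.1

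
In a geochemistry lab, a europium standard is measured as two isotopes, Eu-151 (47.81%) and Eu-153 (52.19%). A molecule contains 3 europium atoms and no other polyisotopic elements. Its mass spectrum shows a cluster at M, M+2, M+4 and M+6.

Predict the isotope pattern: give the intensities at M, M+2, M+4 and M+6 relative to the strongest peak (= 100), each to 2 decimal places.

27.97 : 91.61 : 100.00 : 36.39

Expanding (0.4781 + 0.5219)^3:
P(M) = 0.4781^3 = 0.109284
P(M+2) = 3 × 0.4781^2 × 0.5219^1 = 0.357887
P(M+4) = 3 × 0.4781^1 × 0.5219^2 = 0.390674
P(M+6) = 0.5219^3 = 0.142155
The M+4 peak is largest (0.390674); scaling to 100 gives 27.97 : 91.61 : 100.00 : 36.39.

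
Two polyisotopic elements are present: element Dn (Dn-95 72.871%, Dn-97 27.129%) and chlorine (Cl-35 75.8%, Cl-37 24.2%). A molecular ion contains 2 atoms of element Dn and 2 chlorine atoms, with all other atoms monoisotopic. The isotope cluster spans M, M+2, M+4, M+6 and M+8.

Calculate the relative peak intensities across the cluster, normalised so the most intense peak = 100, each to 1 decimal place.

72.3 : 100.0 : 51.8 : 11.9 : 1.0

Element Dn pattern (n=2): 0.53101826 : 0.39538347 : 0.07359826
Chlorine pattern (n=2): 0.574564 : 0.366872 : 0.058564
Convolve the two distributions (both contribute in 2-u steps):
  M: 0.53101826×0.574564 = 0.305104
  M+2: 0.53101826×0.366872 + 0.39538347×0.574564 = 0.421989
  M+4: 0.53101826×0.058564 + 0.39538347×0.366872 + 0.07359826×0.574564 = 0.218441
  M+6: 0.39538347×0.058564 + 0.07359826×0.366872 = 0.050156
  M+8: 0.07359826×0.058564 = 0.004310
Scale to base peak (0.421989) = 100: 72.3 : 100.0 : 51.8 : 11.9 : 1.0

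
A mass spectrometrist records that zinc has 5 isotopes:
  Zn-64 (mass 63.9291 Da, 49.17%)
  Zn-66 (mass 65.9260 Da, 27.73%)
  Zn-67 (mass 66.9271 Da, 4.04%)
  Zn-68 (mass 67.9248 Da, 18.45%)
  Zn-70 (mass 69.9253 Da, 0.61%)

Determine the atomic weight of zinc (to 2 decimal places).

Average mass = Σ (abundance × isotope mass) = 0.4917 × 63.9291 + 0.2773 × 65.9260 + 0.0404 × 66.9271 + 0.1845 × 67.9248 + 0.0061 × 69.9253
= 31.43394 + 18.28128 + 2.70385 + 12.53213 + 0.42654 = 65.37774 Da

65.38 Da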